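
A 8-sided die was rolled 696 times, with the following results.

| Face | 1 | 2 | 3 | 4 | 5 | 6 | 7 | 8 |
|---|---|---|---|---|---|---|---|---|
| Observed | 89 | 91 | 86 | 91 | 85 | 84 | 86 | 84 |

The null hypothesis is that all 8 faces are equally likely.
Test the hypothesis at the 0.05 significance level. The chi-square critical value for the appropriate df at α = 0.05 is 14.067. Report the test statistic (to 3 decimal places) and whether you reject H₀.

0.690; do not reject

Under H₀ each category has probability 1/8, so each expected count is 696/8 = 87.
cat         O        E   (O−E)²/E
1          89       87     0.0460
2          91       87     0.1839
3          86       87     0.0115
4          91       87     0.1839
5          85       87     0.0460
6          84       87     0.1034
7          86       87     0.0115
8          84       87     0.1034
Sum = 0.690
df = 7. Since 0.690 < 14.067, we do not reject H₀.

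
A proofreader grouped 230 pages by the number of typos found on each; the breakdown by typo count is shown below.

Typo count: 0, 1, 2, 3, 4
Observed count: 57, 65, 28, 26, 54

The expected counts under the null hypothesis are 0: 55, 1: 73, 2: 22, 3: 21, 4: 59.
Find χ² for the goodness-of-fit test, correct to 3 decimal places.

0: (57 − 55)²/55 = 4/55 = 0.0727
1: (65 − 73)²/73 = 64/73 = 0.8767
2: (28 − 22)²/22 = 36/22 = 1.6364
3: (26 − 21)²/21 = 25/21 = 1.1905
4: (54 − 59)²/59 = 25/59 = 0.4237
Sum = 4.200

4.200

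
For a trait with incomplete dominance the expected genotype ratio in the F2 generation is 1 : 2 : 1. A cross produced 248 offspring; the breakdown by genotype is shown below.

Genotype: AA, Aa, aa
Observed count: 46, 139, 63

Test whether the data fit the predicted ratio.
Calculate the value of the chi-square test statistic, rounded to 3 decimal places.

5.960

Ratio total = 4. Expected counts: 248×1/4 = 62, 248×2/4 = 124, 248×1/4 = 62.
AA: (46 − 62)²/62 = 256/62 = 4.1290
Aa: (139 − 124)²/124 = 225/124 = 1.8145
aa: (63 − 62)²/62 = 1/62 = 0.0161
Sum = 5.960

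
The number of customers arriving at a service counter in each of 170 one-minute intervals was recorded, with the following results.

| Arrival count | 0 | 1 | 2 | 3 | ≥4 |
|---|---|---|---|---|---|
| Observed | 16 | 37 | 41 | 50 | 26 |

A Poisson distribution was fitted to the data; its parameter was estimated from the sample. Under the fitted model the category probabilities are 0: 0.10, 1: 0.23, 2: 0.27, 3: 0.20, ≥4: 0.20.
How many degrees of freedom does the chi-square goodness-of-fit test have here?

There are k = 5 categories and 1 parameter estimated from the data, so df = 5 − 1 − 1 = 3.

3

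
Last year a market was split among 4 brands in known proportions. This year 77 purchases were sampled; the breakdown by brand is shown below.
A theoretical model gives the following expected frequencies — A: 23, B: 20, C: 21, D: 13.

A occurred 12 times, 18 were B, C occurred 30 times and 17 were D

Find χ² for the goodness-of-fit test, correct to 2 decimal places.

χ² = (12−23)²/23 + (18−20)²/20 + (30−21)²/21 + (17−13)²/13
   = 5.261 + 0.200 + 3.857 + 1.231
Sum = 10.55

10.55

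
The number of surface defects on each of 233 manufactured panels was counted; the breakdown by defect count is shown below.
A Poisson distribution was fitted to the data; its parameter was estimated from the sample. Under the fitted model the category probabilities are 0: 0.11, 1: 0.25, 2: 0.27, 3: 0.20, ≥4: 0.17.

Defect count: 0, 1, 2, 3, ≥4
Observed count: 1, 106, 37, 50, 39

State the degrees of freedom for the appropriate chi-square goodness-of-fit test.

3

There are k = 5 categories and 1 parameter estimated from the data, so df = 5 − 1 − 1 = 3.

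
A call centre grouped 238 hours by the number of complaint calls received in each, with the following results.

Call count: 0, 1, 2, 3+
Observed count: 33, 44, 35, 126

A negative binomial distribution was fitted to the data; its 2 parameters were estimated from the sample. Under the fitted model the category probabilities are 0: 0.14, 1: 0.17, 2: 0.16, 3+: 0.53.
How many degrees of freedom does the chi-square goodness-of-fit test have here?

There are k = 4 categories and 2 parameters estimated from the data, so df = 4 − 1 − 2 = 1.

1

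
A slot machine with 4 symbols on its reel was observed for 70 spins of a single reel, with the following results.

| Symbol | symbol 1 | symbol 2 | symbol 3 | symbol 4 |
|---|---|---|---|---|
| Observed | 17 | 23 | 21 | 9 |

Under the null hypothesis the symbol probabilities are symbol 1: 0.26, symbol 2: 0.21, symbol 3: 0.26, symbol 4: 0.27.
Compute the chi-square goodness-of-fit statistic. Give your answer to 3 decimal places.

Expected counts E_i = n·p_i: 70×0.26 = 18.2, 70×0.21 = 14.7, 70×0.26 = 18.2, 70×0.27 = 18.9.
χ² = (17−18.2)²/18.2 + (23−14.7)²/14.7 + (21−18.2)²/18.2 + (9−18.9)²/18.9
   = 0.0791 + 4.6864 + 0.4308 + 5.1857
Sum = 10.382

10.382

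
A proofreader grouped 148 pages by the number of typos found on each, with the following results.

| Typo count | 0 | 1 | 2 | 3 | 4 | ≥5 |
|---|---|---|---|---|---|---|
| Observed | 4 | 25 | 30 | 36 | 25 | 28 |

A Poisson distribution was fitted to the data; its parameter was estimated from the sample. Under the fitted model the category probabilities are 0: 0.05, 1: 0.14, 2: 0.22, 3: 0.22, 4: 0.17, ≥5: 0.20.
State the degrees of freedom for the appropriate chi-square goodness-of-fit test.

There are k = 6 categories and 1 parameter estimated from the data, so df = 6 − 1 − 1 = 4.

4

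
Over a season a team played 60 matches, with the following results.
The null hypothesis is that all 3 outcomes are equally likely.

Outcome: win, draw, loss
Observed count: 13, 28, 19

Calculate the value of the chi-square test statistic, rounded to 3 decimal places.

5.700

Expected count for each of the 3 categories: 60/3 = 20.
χ² = (13−20)²/20 + (28−20)²/20 + (19−20)²/20
   = 2.4500 + 3.2000 + 0.0500
Sum = 5.700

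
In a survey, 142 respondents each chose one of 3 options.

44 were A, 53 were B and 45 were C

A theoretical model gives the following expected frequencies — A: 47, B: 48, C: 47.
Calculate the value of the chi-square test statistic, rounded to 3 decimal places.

cat         O        E   (O−E)²/E
A          44       47     0.1915
B          53       48     0.5208
C          45       47     0.0851
Sum = 0.797

0.797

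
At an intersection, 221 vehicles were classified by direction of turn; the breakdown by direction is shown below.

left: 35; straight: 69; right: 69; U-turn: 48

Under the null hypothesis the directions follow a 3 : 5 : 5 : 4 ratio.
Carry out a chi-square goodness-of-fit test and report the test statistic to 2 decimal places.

1.21

Ratio total = 17. Expected counts: 221×3/17 = 39, 221×5/17 = 65, 221×5/17 = 65, 221×4/17 = 52.
χ² = (35−39)²/39 + (69−65)²/65 + (69−65)²/65 + (48−52)²/52
   = 0.410 + 0.246 + 0.246 + 0.308
Sum = 1.21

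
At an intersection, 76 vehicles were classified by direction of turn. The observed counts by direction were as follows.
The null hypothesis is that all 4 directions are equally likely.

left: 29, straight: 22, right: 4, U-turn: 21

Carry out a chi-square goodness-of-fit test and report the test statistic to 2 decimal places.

17.79

Under H₀ each category has probability 1/4, so each expected count is 76/4 = 19.
χ² = (29−19)²/19 + (22−19)²/19 + (4−19)²/19 + (21−19)²/19
   = 5.263 + 0.474 + 11.842 + 0.211
Sum = 17.79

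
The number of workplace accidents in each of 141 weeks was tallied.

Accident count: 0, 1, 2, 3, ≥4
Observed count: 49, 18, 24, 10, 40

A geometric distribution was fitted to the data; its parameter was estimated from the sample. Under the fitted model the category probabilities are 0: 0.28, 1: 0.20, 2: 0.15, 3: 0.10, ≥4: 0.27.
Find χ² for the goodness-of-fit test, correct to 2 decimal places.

7.66

Expected counts E_i = n·p_i: 141×0.28 = 39.48, 141×0.20 = 28.2, 141×0.15 = 21.15, 141×0.10 = 14.1, 141×0.27 = 38.07.
χ² = (49−39.48)²/39.48 + (18−28.2)²/28.2 + (24−21.15)²/21.15 + (10−14.1)²/14.1 + (40−38.07)²/38.07
   = 2.296 + 3.689 + 0.384 + 1.192 + 0.098
Sum = 7.66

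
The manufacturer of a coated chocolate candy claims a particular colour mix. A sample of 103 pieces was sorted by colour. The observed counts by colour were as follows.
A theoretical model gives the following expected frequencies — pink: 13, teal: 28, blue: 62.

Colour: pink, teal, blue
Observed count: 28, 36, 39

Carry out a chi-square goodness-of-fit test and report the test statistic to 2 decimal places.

28.13

χ² = (28−13)²/13 + (36−28)²/28 + (39−62)²/62
   = 17.308 + 2.286 + 8.532
Sum = 28.13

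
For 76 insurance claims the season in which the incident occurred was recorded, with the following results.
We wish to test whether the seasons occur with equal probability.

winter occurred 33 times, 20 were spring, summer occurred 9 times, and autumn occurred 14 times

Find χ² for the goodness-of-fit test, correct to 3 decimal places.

16.947

Expected count for each of the 4 categories: 76/4 = 19.
cat         O        E   (O−E)²/E
winter     33       19    10.3158
spring     20       19     0.0526
summer      9       19     5.2632
autumn     14       19     1.3158
Sum = 16.947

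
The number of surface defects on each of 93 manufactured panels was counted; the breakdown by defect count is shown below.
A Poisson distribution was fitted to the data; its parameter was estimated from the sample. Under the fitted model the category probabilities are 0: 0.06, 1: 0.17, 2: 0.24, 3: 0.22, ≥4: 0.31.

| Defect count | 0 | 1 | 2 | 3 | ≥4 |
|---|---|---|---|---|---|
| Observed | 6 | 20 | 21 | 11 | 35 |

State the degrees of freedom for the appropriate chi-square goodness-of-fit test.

3

There are k = 5 categories and 1 parameter estimated from the data, so df = 5 − 1 − 1 = 3.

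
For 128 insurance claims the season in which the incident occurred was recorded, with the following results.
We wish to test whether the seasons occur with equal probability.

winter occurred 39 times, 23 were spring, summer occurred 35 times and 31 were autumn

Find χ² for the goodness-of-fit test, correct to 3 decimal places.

4.375

Expected count for each of the 4 categories: 128/4 = 32.
χ² = (39−32)²/32 + (23−32)²/32 + (35−32)²/32 + (31−32)²/32
   = 1.5313 + 2.5313 + 0.2813 + 0.0313
Sum = 4.375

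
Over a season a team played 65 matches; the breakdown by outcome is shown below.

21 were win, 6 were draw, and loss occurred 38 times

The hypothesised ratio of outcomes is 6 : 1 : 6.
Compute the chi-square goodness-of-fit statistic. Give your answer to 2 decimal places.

5.03

Ratio total = 13. Expected counts: 65×6/13 = 30, 65×1/13 = 5, 65×6/13 = 30.
win: (21 − 30)²/30 = 81/30 = 2.700
draw: (6 − 5)²/5 = 1/5 = 0.200
loss: (38 − 30)²/30 = 64/30 = 2.133
Sum = 5.03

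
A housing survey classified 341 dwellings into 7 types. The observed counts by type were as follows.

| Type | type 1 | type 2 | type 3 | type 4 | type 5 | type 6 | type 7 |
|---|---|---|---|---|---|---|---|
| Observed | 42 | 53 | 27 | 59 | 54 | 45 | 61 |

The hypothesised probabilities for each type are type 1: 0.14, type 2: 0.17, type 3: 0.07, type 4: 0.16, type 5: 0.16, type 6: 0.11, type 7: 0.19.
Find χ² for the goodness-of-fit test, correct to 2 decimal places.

Expected counts E_i = n·p_i: 341×0.14 = 47.74, 341×0.17 = 57.97, 341×0.07 = 23.87, 341×0.16 = 54.56, 341×0.16 = 54.56, 341×0.11 = 37.51, 341×0.19 = 64.79.
χ² = (42−47.74)²/47.74 + (53−57.97)²/57.97 + (27−23.87)²/23.87 + (59−54.56)²/54.56 + (54−54.56)²/54.56 + (45−37.51)²/37.51 + (61−64.79)²/64.79
   = 0.690 + 0.426 + 0.410 + 0.361 + 0.006 + 1.496 + 0.222
Sum = 3.61

3.61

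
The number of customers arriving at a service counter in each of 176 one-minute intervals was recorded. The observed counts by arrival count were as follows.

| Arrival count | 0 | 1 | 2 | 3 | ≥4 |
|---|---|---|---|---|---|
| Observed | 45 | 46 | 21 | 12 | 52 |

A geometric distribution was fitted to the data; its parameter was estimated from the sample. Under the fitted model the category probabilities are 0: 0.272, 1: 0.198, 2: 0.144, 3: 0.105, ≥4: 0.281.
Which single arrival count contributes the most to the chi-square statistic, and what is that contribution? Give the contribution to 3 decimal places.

Expected counts E_i = n·p_i: 176×0.272 = 47.872, 176×0.198 = 34.848, 176×0.144 = 25.344, 176×0.105 = 18.48, 176×0.281 = 49.456.
χ² = (45−47.872)²/47.872 + (46−34.848)²/34.848 + (21−25.344)²/25.344 + (12−18.48)²/18.48 + (52−49.456)²/49.456
   = 0.1723 + 3.5688 + 0.7446 + 2.2722 + 0.1309
The largest term is for 1: 3.569.

1, 3.569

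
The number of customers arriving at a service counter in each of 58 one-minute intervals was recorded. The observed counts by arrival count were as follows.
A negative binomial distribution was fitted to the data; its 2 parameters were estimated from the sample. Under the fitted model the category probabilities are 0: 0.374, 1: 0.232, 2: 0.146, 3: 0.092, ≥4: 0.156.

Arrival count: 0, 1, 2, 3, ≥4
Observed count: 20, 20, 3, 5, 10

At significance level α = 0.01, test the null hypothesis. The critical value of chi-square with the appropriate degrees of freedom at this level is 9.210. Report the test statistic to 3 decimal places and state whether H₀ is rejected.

Expected counts E_i = n·p_i: 58×0.374 = 21.692, 58×0.232 = 13.456, 58×0.146 = 8.468, 58×0.092 = 5.336, 58×0.156 = 9.048.
χ² = (20−21.692)²/21.692 + (20−13.456)²/13.456 + (3−8.468)²/8.468 + (5−5.336)²/5.336 + (10−9.048)²/9.048
   = 0.1320 + 3.1825 + 3.5308 + 0.0212 + 0.1002
Sum = 6.967
df = 2. Since 6.967 < 9.210, we do not reject H₀.

6.967; do not reject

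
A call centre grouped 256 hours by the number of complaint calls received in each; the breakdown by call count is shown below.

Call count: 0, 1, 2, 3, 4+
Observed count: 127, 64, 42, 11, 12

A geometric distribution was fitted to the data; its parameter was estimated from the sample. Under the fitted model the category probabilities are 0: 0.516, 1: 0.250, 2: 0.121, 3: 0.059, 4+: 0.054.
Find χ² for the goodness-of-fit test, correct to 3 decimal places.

5.476

Expected counts E_i = n·p_i: 256×0.516 = 132.096, 256×0.250 = 64, 256×0.121 = 30.976, 256×0.059 = 15.104, 256×0.054 = 13.824.
0: (127 − 132.096)²/132.096 = 25.969216/132.096 = 0.1966
1: (64 − 64)²/64 = 0/64 = 0.0000
2: (42 − 30.976)²/30.976 = 121.528576/30.976 = 3.9233
3: (11 − 15.104)²/15.104 = 16.842816/15.104 = 1.1151
4+: (12 − 13.824)²/13.824 = 3.326976/13.824 = 0.2407
Sum = 5.476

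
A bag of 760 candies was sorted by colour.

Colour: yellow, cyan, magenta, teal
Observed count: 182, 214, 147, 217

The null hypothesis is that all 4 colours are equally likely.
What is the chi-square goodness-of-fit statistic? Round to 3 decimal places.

16.937

Expected count for each of the 4 categories: 760/4 = 190.
cat          O        E   (O−E)²/E
yellow     182      190     0.3368
cyan       214      190     3.0316
magenta    147      190     9.7316
teal       217      190     3.8368
Sum = 16.937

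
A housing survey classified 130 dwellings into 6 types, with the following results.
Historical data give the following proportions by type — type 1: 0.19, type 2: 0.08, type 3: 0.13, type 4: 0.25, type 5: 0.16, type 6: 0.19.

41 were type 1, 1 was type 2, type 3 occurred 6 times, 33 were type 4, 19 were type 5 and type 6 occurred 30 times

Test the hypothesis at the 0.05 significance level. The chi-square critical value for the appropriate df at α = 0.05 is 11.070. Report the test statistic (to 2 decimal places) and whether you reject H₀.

Expected counts E_i = n·p_i: 130×0.19 = 24.7, 130×0.08 = 10.4, 130×0.13 = 16.9, 130×0.25 = 32.5, 130×0.16 = 20.8, 130×0.19 = 24.7.
χ² = (41−24.7)²/24.7 + (1−10.4)²/10.4 + (6−16.9)²/16.9 + (33−32.5)²/32.5 + (19−20.8)²/20.8 + (30−24.7)²/24.7
   = 10.757 + 8.496 + 7.030 + 0.008 + 0.156 + 1.137
Sum = 27.58
df = 5. Since 27.58 > 11.070, we reject H₀.

27.58; reject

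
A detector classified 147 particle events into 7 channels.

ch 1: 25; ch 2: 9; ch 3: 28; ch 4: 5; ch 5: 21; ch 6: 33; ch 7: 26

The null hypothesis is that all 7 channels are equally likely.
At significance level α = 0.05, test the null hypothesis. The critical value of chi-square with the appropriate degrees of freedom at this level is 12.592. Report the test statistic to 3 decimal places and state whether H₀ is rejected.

30.190; reject

Expected count for each of the 7 categories: 147/7 = 21.
cat         O        E   (O−E)²/E
ch 1       25       21     0.7619
ch 2        9       21     6.8571
ch 3       28       21     2.3333
ch 4        5       21    12.1905
ch 5       21       21     0.0000
ch 6       33       21     6.8571
ch 7       26       21     1.1905
Sum = 30.190
df = 6. Since 30.190 > 12.592, we reject H₀.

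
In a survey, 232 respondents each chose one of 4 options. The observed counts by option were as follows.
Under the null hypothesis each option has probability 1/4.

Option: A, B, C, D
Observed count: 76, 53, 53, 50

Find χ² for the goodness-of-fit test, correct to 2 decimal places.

7.55

Expected count for each of the 4 categories: 232/4 = 58.
cat         O        E   (O−E)²/E
A          76       58      5.586
B          53       58      0.431
C          53       58      0.431
D          50       58      1.103
Sum = 7.55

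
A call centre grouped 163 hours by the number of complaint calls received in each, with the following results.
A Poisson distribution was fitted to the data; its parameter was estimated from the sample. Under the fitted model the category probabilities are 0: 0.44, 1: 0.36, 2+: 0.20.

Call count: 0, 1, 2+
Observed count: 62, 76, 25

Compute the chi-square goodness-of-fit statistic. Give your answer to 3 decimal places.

Expected counts E_i = n·p_i: 163×0.44 = 71.72, 163×0.36 = 58.68, 163×0.20 = 32.6.
χ² = (62−71.72)²/71.72 + (76−58.68)²/58.68 + (25−32.6)²/32.6
   = 1.3173 + 5.1122 + 1.7718
Sum = 8.201

8.201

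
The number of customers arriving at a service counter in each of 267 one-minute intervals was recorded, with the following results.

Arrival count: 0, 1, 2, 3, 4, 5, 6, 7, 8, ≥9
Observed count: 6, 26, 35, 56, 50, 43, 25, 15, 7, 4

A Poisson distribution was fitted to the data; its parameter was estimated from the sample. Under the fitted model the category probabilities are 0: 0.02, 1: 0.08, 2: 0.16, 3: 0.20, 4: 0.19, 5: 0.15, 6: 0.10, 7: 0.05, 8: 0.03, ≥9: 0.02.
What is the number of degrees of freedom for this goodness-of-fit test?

There are k = 10 categories and 1 parameter estimated from the data, so df = 10 − 1 − 1 = 8.

8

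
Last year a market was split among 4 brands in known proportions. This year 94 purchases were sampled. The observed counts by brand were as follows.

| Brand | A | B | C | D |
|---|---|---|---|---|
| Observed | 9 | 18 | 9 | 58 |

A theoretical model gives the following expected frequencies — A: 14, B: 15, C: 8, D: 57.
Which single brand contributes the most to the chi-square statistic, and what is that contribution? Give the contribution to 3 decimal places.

A, 1.786

χ² = (9−14)²/14 + (18−15)²/15 + (9−8)²/8 + (58−57)²/57
   = 1.7857 + 0.6000 + 0.1250 + 0.0175
The largest term is for A: 1.786.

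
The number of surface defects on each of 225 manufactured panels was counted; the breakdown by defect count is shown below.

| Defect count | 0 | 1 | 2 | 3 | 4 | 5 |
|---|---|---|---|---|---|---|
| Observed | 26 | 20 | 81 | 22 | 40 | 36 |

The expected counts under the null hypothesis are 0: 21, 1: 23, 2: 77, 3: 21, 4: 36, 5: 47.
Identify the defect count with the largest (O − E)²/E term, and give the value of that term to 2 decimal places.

cat         O        E   (O−E)²/E
0          26       21      1.190
1          20       23      0.391
2          81       77      0.208
3          22       21      0.048
4          40       36      0.444
5          36       47      2.574
The largest term is for 5: 2.57.

5, 2.57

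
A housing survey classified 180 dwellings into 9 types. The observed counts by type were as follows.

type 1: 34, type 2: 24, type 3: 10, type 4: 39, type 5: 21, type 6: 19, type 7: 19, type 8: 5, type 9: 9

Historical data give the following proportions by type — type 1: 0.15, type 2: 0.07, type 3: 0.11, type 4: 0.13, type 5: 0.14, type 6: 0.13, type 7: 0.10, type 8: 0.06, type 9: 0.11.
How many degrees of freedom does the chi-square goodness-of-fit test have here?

There are k = 9 categories and no parameters were estimated from the data, so df = 9 − 1 = 8.

8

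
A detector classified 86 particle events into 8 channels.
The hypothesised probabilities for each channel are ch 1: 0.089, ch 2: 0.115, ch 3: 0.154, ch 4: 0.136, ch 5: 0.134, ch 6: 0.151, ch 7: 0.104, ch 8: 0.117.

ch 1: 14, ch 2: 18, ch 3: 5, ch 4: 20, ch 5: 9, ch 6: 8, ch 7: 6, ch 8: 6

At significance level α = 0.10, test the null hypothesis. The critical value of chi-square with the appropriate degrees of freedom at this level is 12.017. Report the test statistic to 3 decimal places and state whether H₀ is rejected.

Expected counts E_i = n·p_i: 86×0.089 = 7.654, 86×0.115 = 9.89, 86×0.154 = 13.244, 86×0.136 = 11.696, 86×0.134 = 11.524, 86×0.151 = 12.986, 86×0.104 = 8.944, 86×0.117 = 10.062.
χ² = (14−7.654)²/7.654 + (18−9.89)²/9.89 + (5−13.244)²/13.244 + (20−11.696)²/11.696 + (9−11.524)²/11.524 + (8−12.986)²/12.986 + (6−8.944)²/8.944 + (6−10.062)²/10.062
   = 5.2615 + 6.6504 + 5.1316 + 5.8957 + 0.5528 + 1.9144 + 0.9690 + 1.6398
Sum = 28.015
df = 7. Since 28.015 > 12.017, we reject H₀.

28.015; reject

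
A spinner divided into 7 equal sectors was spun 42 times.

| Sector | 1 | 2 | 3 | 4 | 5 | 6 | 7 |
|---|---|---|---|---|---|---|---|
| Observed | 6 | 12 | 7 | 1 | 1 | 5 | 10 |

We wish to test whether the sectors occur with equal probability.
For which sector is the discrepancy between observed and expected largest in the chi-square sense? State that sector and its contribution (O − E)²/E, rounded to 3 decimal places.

2, 6.000

Expected count for each of the 7 categories: 42/7 = 6.
1: (6 − 6)²/6 = 0/6 = 0.0000
2: (12 − 6)²/6 = 36/6 = 6.0000
3: (7 − 6)²/6 = 1/6 = 0.1667
4: (1 − 6)²/6 = 25/6 = 4.1667
5: (1 − 6)²/6 = 25/6 = 4.1667
6: (5 − 6)²/6 = 1/6 = 0.1667
7: (10 − 6)²/6 = 16/6 = 2.6667
The largest term is for 2: 6.000.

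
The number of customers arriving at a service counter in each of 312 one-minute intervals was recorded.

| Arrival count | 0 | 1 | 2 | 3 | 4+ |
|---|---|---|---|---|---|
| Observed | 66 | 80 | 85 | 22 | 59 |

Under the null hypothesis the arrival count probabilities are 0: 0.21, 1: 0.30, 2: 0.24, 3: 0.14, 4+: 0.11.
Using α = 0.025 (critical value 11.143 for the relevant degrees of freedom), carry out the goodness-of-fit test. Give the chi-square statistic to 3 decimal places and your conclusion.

31.856; reject

Expected counts E_i = n·p_i: 312×0.21 = 65.52, 312×0.30 = 93.6, 312×0.24 = 74.88, 312×0.14 = 43.68, 312×0.11 = 34.32.
cat         O        E   (O−E)²/E
0          66    65.52     0.0035
1          80     93.6     1.9761
2          85    74.88     1.3677
3          22    43.68    10.7606
4+         59    34.32    17.7477
Sum = 31.856
df = 4. Since 31.856 > 11.143, we reject H₀.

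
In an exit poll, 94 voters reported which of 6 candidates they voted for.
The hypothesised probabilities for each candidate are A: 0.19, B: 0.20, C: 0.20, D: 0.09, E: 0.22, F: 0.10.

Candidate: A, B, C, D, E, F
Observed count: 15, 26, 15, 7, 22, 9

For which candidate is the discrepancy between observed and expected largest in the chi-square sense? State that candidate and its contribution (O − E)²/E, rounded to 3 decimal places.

Expected counts E_i = n·p_i: 94×0.19 = 17.86, 94×0.20 = 18.8, 94×0.20 = 18.8, 94×0.09 = 8.46, 94×0.22 = 20.68, 94×0.10 = 9.4.
A: (15 − 17.86)²/17.86 = 8.1796/17.86 = 0.4580
B: (26 − 18.8)²/18.8 = 51.84/18.8 = 2.7574
C: (15 − 18.8)²/18.8 = 14.44/18.8 = 0.7681
D: (7 − 8.46)²/8.46 = 2.1316/8.46 = 0.2520
E: (22 − 20.68)²/20.68 = 1.7424/20.68 = 0.0843
F: (9 − 9.4)²/9.4 = 0.16/9.4 = 0.0170
The largest term is for B: 2.757.

B, 2.757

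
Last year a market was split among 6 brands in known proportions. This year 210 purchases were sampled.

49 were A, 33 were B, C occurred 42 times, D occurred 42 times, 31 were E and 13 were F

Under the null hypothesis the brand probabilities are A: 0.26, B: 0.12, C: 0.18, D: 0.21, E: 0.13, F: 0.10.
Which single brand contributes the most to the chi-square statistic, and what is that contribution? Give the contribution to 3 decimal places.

F, 3.048

Expected counts E_i = n·p_i: 210×0.26 = 54.6, 210×0.12 = 25.2, 210×0.18 = 37.8, 210×0.21 = 44.1, 210×0.13 = 27.3, 210×0.10 = 21.
A: (49 − 54.6)²/54.6 = 31.36/54.6 = 0.5744
B: (33 − 25.2)²/25.2 = 60.84/25.2 = 2.4143
C: (42 − 37.8)²/37.8 = 17.64/37.8 = 0.4667
D: (42 − 44.1)²/44.1 = 4.41/44.1 = 0.1000
E: (31 − 27.3)²/27.3 = 13.69/27.3 = 0.5015
F: (13 − 21)²/21 = 64/21 = 3.0476
The largest term is for F: 3.048.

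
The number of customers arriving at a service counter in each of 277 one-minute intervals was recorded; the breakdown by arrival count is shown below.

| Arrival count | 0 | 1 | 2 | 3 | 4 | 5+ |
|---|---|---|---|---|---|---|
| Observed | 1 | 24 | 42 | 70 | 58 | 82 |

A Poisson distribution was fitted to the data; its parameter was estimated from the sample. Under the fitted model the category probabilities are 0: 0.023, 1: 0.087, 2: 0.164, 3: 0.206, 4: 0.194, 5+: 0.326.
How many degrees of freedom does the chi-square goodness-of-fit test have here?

There are k = 6 categories and 1 parameter estimated from the data, so df = 6 − 1 − 1 = 4.

4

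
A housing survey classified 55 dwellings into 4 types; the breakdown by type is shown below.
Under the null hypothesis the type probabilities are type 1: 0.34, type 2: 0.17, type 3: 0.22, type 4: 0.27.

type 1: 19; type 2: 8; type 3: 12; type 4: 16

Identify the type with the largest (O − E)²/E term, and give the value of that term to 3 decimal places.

Expected counts E_i = n·p_i: 55×0.34 = 18.7, 55×0.17 = 9.35, 55×0.22 = 12.1, 55×0.27 = 14.85.
type 1: (19 − 18.7)²/18.7 = 0.09/18.7 = 0.0048
type 2: (8 − 9.35)²/9.35 = 1.8225/9.35 = 0.1949
type 3: (12 − 12.1)²/12.1 = 0.01/12.1 = 0.0008
type 4: (16 − 14.85)²/14.85 = 1.3225/14.85 = 0.0891
The largest term is for type 2: 0.195.

type 2, 0.195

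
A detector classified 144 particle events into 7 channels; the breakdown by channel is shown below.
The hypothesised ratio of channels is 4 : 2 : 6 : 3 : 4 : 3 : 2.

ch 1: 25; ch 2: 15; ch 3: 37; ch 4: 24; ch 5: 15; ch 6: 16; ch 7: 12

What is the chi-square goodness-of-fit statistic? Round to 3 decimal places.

Ratio total = 24. Expected counts: 144×4/24 = 24, 144×2/24 = 12, 144×6/24 = 36, 144×3/24 = 18, 144×4/24 = 24, 144×3/24 = 18, 144×2/24 = 12.
cat         O        E   (O−E)²/E
ch 1       25       24     0.0417
ch 2       15       12     0.7500
ch 3       37       36     0.0278
ch 4       24       18     2.0000
ch 5       15       24     3.3750
ch 6       16       18     0.2222
ch 7       12       12     0.0000
Sum = 6.417

6.417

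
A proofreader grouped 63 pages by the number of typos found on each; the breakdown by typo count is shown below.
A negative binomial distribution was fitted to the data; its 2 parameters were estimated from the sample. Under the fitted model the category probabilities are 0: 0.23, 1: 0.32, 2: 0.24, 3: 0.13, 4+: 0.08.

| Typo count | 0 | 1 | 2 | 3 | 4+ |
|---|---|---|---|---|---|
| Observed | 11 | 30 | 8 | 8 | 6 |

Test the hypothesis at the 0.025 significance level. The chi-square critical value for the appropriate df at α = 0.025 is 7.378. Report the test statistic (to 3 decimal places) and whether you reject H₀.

Expected counts E_i = n·p_i: 63×0.23 = 14.49, 63×0.32 = 20.16, 63×0.24 = 15.12, 63×0.13 = 8.19, 63×0.08 = 5.04.
0: (11 − 14.49)²/14.49 = 12.1801/14.49 = 0.8406
1: (30 − 20.16)²/20.16 = 96.8256/20.16 = 4.8029
2: (8 − 15.12)²/15.12 = 50.6944/15.12 = 3.3528
3: (8 − 8.19)²/8.19 = 0.0361/8.19 = 0.0044
4+: (6 − 5.04)²/5.04 = 0.9216/5.04 = 0.1829
Sum = 9.184
df = 2. Since 9.184 > 7.378, we reject H₀.

9.184; reject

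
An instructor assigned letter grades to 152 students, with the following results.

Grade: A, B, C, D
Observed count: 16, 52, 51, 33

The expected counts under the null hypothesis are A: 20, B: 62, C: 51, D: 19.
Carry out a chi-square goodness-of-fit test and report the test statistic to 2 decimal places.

χ² = (16−20)²/20 + (52−62)²/62 + (51−51)²/51 + (33−19)²/19
   = 0.800 + 1.613 + 0.000 + 10.316
Sum = 12.73

12.73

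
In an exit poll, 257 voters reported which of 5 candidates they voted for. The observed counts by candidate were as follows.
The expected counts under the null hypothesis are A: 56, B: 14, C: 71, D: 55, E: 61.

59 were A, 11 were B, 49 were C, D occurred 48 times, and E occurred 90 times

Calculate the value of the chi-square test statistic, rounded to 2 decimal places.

cat         O        E   (O−E)²/E
A          59       56      0.161
B          11       14      0.643
C          49       71      6.817
D          48       55      0.891
E          90       61     13.787
Sum = 22.30

22.30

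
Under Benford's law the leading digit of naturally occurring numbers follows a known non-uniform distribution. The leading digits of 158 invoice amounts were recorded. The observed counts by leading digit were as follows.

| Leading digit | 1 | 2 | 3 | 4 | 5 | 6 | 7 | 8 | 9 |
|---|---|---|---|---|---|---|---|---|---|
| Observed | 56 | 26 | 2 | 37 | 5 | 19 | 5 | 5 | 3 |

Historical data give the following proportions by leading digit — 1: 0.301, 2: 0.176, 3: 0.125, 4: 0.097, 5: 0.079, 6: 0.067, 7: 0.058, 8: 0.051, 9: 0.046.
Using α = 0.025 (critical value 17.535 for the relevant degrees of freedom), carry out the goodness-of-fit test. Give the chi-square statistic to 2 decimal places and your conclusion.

Expected counts E_i = n·p_i: 158×0.301 = 47.558, 158×0.176 = 27.808, 158×0.125 = 19.75, 158×0.097 = 15.326, 158×0.079 = 12.482, 158×0.067 = 10.586, 158×0.058 = 9.164, 158×0.051 = 8.058, 158×0.046 = 7.268.
cat         O        E   (O−E)²/E
1          56   47.558      1.499
2          26   27.808      0.118
3           2    19.75     15.953
4          37   15.326     30.651
5           5   12.482      4.485
6          19   10.586      6.688
7           5    9.164      1.892
8           5    8.058      1.161
9           3    7.268      2.506
Sum = 64.95
df = 8. Since 64.95 > 17.535, we reject H₀.

64.95; reject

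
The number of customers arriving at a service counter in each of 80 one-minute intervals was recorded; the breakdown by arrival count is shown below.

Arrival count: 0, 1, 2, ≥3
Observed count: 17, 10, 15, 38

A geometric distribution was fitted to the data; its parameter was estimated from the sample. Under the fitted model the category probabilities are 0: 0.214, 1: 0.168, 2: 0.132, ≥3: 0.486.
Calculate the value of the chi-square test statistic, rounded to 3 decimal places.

Expected counts E_i = n·p_i: 80×0.214 = 17.12, 80×0.168 = 13.44, 80×0.132 = 10.56, 80×0.486 = 38.88.
χ² = (17−17.12)²/17.12 + (10−13.44)²/13.44 + (15−10.56)²/10.56 + (38−38.88)²/38.88
   = 0.0008 + 0.8805 + 1.8668 + 0.0199
Sum = 2.768

2.768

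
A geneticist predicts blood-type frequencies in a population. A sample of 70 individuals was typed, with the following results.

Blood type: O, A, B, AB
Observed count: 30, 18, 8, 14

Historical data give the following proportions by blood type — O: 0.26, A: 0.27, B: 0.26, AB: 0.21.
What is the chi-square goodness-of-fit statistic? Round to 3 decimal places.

13.443

Expected counts E_i = n·p_i: 70×0.26 = 18.2, 70×0.27 = 18.9, 70×0.26 = 18.2, 70×0.21 = 14.7.
O: (30 − 18.2)²/18.2 = 139.24/18.2 = 7.6505
A: (18 − 18.9)²/18.9 = 0.81/18.9 = 0.0429
B: (8 − 18.2)²/18.2 = 104.04/18.2 = 5.7165
AB: (14 − 14.7)²/14.7 = 0.49/14.7 = 0.0333
Sum = 13.443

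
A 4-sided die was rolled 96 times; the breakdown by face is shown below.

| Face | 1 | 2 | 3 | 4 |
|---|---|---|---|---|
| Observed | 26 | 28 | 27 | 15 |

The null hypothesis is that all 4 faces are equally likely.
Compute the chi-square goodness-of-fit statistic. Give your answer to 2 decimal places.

Expected count for each of the 4 categories: 96/4 = 24.
1: (26 − 24)²/24 = 4/24 = 0.167
2: (28 − 24)²/24 = 16/24 = 0.667
3: (27 − 24)²/24 = 9/24 = 0.375
4: (15 − 24)²/24 = 81/24 = 3.375
Sum = 4.58

4.58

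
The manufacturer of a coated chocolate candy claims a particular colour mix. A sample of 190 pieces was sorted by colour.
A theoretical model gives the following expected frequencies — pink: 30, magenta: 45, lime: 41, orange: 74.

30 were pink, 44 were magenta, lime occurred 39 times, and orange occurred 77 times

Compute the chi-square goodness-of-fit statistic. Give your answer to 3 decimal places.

0.241

cat          O        E   (O−E)²/E
pink        30       30     0.0000
magenta     44       45     0.0222
lime        39       41     0.0976
orange      77       74     0.1216
Sum = 0.241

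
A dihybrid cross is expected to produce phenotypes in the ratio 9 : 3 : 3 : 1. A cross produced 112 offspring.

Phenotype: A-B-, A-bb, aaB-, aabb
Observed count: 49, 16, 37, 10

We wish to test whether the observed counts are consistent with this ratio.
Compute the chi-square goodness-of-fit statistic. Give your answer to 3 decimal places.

Ratio total = 16. Expected counts: 112×9/16 = 63, 112×3/16 = 21, 112×3/16 = 21, 112×1/16 = 7.
cat         O        E   (O−E)²/E
A-B-       49       63     3.1111
A-bb       16       21     1.1905
aaB-       37       21    12.1905
aabb       10        7     1.2857
Sum = 17.778

17.778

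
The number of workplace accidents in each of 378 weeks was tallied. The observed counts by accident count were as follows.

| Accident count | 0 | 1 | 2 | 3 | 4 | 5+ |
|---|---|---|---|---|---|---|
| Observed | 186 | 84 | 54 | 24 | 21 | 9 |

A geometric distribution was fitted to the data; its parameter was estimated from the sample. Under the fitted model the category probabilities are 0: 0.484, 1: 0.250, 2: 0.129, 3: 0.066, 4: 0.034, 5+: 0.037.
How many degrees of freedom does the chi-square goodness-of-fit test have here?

4

There are k = 6 categories and 1 parameter estimated from the data, so df = 6 − 1 − 1 = 4.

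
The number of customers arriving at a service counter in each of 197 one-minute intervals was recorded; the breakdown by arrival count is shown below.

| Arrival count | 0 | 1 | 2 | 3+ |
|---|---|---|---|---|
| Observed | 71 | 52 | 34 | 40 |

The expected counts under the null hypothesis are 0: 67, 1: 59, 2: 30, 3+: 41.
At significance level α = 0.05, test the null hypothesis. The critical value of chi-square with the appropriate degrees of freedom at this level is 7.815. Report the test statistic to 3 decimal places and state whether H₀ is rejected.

1.627; do not reject

0: (71 − 67)²/67 = 16/67 = 0.2388
1: (52 − 59)²/59 = 49/59 = 0.8305
2: (34 − 30)²/30 = 16/30 = 0.5333
3+: (40 − 41)²/41 = 1/41 = 0.0244
Sum = 1.627
df = 3. Since 1.627 < 7.815, we do not reject H₀.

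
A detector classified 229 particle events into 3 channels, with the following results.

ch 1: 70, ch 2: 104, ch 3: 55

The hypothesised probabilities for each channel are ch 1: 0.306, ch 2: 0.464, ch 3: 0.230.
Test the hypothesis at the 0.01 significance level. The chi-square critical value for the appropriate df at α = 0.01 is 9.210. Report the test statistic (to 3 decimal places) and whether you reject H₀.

Expected counts E_i = n·p_i: 229×0.306 = 70.074, 229×0.464 = 106.256, 229×0.230 = 52.67.
cat         O        E   (O−E)²/E
ch 1       70   70.074     0.0001
ch 2      104  106.256     0.0479
ch 3       55    52.67     0.1031
Sum = 0.151
df = 2. Since 0.151 < 9.210, we do not reject H₀.

0.151; do not reject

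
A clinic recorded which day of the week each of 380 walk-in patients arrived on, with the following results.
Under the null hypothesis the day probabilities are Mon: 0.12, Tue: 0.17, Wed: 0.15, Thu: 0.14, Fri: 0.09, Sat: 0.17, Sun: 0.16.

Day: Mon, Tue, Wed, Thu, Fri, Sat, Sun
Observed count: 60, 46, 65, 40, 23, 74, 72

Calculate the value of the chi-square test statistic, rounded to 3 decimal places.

21.400

Expected counts E_i = n·p_i: 380×0.12 = 45.6, 380×0.17 = 64.6, 380×0.15 = 57, 380×0.14 = 53.2, 380×0.09 = 34.2, 380×0.17 = 64.6, 380×0.16 = 60.8.
cat         O        E   (O−E)²/E
Mon        60     45.6     4.5474
Tue        46     64.6     5.3554
Wed        65       57     1.1228
Thu        40     53.2     3.2752
Fri        23     34.2     3.6678
Sat        74     64.6     1.3678
Sun        72     60.8     2.0632
Sum = 21.400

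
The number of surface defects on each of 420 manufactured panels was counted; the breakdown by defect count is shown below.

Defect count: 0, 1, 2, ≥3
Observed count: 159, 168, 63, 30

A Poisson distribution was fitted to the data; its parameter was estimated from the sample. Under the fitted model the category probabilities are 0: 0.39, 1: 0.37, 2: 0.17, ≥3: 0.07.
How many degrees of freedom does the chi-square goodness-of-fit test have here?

2

There are k = 4 categories and 1 parameter estimated from the data, so df = 4 − 1 − 1 = 2.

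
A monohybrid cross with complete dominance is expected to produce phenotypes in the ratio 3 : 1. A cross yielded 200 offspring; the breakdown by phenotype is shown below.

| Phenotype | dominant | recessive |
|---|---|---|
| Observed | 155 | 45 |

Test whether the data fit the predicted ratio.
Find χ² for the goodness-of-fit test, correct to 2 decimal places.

Ratio total = 4. Expected counts: 200×3/4 = 150, 200×1/4 = 50.
dominant: (155 − 150)²/150 = 25/150 = 0.167
recessive: (45 − 50)²/50 = 25/50 = 0.500
Sum = 0.67

0.67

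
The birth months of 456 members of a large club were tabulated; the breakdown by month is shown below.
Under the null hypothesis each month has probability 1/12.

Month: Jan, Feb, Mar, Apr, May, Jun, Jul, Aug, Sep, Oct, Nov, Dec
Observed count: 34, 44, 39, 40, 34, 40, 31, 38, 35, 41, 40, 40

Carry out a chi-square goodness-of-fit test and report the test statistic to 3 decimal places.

Under H₀ each category has probability 1/12, so each expected count is 456/12 = 38.
χ² = (34−38)²/38 + (44−38)²/38 + (39−38)²/38 + (40−38)²/38 + (34−38)²/38 + (40−38)²/38 + (31−38)²/38 + (38−38)²/38 + (35−38)²/38 + (41−38)²/38 + (40−38)²/38 + (40−38)²/38
   = 0.4211 + 0.9474 + 0.0263 + 0.1053 + 0.4211 + 0.1053 + 1.2895 + 0.0000 + 0.2368 + 0.2368 + 0.1053 + 0.1053
Sum = 4.000

4.000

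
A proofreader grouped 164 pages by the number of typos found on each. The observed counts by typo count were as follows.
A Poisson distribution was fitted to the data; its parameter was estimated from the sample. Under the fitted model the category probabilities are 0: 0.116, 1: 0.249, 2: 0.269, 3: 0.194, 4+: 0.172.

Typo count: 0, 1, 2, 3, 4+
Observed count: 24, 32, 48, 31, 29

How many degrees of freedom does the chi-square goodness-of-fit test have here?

There are k = 5 categories and 1 parameter estimated from the data, so df = 5 − 1 − 1 = 3.

3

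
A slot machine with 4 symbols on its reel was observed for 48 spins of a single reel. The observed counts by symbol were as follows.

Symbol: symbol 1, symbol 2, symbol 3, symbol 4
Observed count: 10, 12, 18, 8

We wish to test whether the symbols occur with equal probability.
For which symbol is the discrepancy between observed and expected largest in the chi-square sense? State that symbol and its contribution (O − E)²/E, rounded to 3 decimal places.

symbol 3, 3.000

Under H₀ each category has probability 1/4, so each expected count is 48/4 = 12.
symbol 1: (10 − 12)²/12 = 4/12 = 0.3333
symbol 2: (12 − 12)²/12 = 0/12 = 0.0000
symbol 3: (18 − 12)²/12 = 36/12 = 3.0000
symbol 4: (8 − 12)²/12 = 16/12 = 1.3333
The largest term is for symbol 3: 3.000.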